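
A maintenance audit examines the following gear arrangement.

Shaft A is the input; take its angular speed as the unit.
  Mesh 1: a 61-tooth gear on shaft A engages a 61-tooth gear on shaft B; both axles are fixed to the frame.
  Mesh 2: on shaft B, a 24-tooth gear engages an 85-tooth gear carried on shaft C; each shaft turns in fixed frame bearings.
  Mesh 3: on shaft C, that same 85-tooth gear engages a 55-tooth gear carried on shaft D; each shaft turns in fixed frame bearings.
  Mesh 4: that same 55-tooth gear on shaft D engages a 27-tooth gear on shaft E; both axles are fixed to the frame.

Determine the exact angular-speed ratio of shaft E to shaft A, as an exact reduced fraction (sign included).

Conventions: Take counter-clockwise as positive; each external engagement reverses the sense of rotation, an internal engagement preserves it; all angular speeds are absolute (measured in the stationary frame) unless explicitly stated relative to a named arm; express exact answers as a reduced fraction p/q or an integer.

class = fixed-axis compound train [4 meshes; 4 ratios multiply, 4 sense flips]
mesh 1 [61T→61T]: running ratio 1, sense −
mesh 2 [24T→85T]: running ratio 24/85, sense +
mesh 3 [85T→55T]: running ratio 24/55, sense −
mesh 4 [55T→27T]: running ratio 8/9, sense +
ω_out/ω_in = 8/9

8/9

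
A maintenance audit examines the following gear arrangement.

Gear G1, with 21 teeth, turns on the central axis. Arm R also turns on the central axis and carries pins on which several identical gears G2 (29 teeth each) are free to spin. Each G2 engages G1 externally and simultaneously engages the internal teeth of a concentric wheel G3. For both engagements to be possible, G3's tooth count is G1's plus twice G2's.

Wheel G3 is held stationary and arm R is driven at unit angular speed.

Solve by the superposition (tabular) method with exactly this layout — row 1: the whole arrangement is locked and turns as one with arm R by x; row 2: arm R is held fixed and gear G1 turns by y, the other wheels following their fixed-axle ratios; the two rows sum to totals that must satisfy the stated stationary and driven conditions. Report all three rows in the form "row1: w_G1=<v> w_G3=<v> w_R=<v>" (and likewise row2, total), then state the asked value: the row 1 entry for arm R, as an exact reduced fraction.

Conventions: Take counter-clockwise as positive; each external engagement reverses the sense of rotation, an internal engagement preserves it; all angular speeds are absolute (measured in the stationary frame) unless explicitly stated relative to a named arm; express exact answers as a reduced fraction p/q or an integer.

row1: w_G1=1 w_G3=1 w_R=1
row2: w_G1=79/21 w_G3=-1 w_R=0
total: w_G1=100/21 w_G3=0 w_R=1
asked value: 1

class = planetary set [G3 = 21+2·29 = 79; Willis about the carrier]
row 1: whole set turns with the arm by x
superposition row 2 [arm held]: sun y, ring −(21/79)·y, arm 0
boundary: total ω_ring = x − (21/79)·y = 0 and total ω_arm = x = 1  ⇒  y = 79/21, x = 1
row 2 ring = −(21/79)·79/21 = -1
totals (row 1 + row 2): sun 1 + 79/21 = 100/21, ring 1 + (-1) = 0, arm 1 + 0 = 1
asked cell (row1, arm) = 1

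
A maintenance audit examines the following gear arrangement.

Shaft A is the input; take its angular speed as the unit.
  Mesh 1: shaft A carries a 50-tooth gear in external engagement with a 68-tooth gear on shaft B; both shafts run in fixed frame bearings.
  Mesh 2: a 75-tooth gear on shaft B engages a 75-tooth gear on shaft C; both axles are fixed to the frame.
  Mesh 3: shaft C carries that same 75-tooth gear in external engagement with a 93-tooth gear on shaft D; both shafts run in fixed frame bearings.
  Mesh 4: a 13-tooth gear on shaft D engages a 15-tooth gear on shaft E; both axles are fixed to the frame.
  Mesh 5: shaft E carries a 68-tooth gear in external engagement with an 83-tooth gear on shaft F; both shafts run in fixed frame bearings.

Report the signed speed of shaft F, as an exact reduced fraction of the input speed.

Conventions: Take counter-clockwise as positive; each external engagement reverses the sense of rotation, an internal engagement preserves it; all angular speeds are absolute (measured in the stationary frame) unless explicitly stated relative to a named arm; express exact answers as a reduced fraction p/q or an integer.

5-mesh fixed-axis compound train (all bearings frame-fixed)
mesh 1 [50T→68T]: |ω|/ω_in = 1×50/68 = 25/34, sense flips to −
mesh 2 [75T→75T]: |ω|/ω_in = (25/34)×75/75 = 25/34, sense flips to +
mesh 3 [75T→93T]: |ω|/ω_in = (25/34)×75/93 = 625/1054, sense flips to −
mesh 4 [13T→15T]: |ω|/ω_in = (625/1054)×13/15 = 1625/3162, sense flips to +
mesh 5 [68T→83T]: |ω|/ω_in = (1625/3162)×68/83 = 3250/7719, sense flips to −
signed output speed (× input speed) = -3250/7719

-3250/7719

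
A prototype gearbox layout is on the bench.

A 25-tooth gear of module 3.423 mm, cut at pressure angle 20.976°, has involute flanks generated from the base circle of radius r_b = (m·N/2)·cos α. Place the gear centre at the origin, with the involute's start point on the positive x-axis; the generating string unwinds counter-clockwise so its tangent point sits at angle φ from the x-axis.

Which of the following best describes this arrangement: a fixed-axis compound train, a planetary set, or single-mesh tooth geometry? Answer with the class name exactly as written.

topology: single-mesh involute geometry — m = 3.423, N = 25
classification: single-mesh tooth geometry

single-mesh tooth geometry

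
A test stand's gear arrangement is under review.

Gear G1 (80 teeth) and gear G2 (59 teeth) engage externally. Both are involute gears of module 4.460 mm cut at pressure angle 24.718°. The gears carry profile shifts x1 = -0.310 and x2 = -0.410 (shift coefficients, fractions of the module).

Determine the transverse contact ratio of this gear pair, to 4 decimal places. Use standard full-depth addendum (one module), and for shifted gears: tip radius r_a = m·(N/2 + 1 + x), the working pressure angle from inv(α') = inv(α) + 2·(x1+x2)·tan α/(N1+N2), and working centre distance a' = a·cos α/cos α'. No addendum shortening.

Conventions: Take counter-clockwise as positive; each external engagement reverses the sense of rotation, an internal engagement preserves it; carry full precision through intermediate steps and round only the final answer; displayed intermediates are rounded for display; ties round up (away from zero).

single-mesh involute tooth geometry (80T engaging 59T at module 4.460)
base radii: r_b1 = 162.054431, r_b2 = 119.515143
tip radii: r_a1 = 181.477400, r_a2 = 134.201400
inv(α') = inv(24.718°) + 2·(-0.310-0.410)·tan α/(80+59) = 0.02414992  ⇒  α' = 23.34427°
a' = a·cos α / cos α' = 309.9700·cos 24.718°/cos 23.34427° = 306.673726
action lengths: √(r_a1²−r_b1²) = 81.684809, √(r_a2²−r_b2²) = 61.042169
base pitch p_b = π·m·cos α = 12.727725
CR = (81.684809 + 61.042169 − 306.673726·sin 23.34427°)/12.727725 = 1.666126
contact ratio ≈ 1.6661

1.6661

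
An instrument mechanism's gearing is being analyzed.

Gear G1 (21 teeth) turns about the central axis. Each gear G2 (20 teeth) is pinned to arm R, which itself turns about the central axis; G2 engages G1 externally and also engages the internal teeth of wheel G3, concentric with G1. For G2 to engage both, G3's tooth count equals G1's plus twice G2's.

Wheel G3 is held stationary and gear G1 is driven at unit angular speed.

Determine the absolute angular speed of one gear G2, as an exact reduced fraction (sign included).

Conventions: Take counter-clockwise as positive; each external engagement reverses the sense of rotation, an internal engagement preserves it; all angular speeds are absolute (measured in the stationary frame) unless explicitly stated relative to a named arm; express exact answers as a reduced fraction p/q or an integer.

-21/40

topology: planetary set — G1 21T / G2 20T / G3 61T, arm = carrier (Willis)
ring teeth: 21 + 2·20 = 61
21(ω_sun−ω_arm) = −61(ω_ring−ω_arm),  ω_ring = 0, ω_sun = 1
21(1−ω_arm) = −61(0−ω_arm)  ⇒  82·ω_arm = 21  ⇒  ω_arm = 21/82
sun–planet mesh: 21·(1−21/82) = −20·(ω_p−ω_arm)  ⇒  ω_p−ω_arm = -1281/1640
ω_p = 21/82 − 1281/1640 = -21/40
exact speed ratio = -21/40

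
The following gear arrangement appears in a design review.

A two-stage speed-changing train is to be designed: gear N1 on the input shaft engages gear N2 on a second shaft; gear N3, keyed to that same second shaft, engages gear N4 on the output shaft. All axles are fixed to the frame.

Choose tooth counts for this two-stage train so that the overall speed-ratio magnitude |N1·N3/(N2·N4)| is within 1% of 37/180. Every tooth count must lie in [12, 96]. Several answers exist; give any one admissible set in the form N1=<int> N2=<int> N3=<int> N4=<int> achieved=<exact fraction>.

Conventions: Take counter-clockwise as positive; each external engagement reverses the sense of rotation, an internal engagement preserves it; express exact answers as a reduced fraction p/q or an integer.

2-stage fixed-axis compound train for ratio 37/180
target = 37/180 in lowest terms: an exact hit needs N1·N3 = k·37 and N2·N4 = k·180 for one integer k, every count in [12, 96]; additionally prefer no 1:1 stage (N1 ≠ N2, N3 ≠ N4)
k = 1…11: no 1:1-free in-range split of k·37 and k·180 into factor pairs; take k = 12
k = 12: N1·N3 = 444 = 12·37, N2·N4 = 2160 = 24·90
achieved = 12·37/(24·90) = 37/180; |achieved − target| = 0 ≤ 37/18000 ✓

N1=12 N2=24 N3=37 N4=90 achieved=37/180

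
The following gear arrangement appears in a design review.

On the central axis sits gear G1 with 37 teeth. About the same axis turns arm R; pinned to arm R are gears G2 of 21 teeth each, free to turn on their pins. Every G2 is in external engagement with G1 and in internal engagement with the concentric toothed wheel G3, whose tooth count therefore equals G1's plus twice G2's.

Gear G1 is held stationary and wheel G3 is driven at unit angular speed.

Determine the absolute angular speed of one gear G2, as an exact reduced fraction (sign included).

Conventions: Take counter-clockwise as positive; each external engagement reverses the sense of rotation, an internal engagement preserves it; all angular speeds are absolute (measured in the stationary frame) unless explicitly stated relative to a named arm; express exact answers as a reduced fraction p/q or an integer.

planetary set (37T centre, 21T on arm, 79T internal) — Willis relation
ring teeth: 37 + 2·21 = 79
37(ω_sun−ω_arm) = −79(ω_ring−ω_arm),  ω_sun = 0, ω_ring = 1
37(0−ω_arm) = −79(1−ω_arm)  ⇒  116·ω_arm = 79  ⇒  ω_arm = 79/116
sun–planet mesh: 37·(0−79/116) = −21·(ω_p−ω_arm)  ⇒  ω_p−ω_arm = 2923/2436
ω_p = 79/116 + 2923/2436 = 79/42
exact speed ratio = 79/42

79/42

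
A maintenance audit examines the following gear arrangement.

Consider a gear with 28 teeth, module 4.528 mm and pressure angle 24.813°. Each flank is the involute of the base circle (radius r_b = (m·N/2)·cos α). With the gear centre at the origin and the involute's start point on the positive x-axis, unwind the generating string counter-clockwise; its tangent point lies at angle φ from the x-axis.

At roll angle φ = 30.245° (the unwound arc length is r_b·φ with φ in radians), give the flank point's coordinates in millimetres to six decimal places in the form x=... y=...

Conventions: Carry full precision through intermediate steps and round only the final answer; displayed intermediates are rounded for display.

x=65.006693 y=2.743403

recognized (one wheel, involute flank): single-mesh tooth geometry, m = 4.528, N = 28
pitch radius r_p = m·N/2 = 4.528·28/2 = 63.392000
base radius r_b = r_p·cos α = 63.392000·cos 24.813° = 57.539795
roll angle φ = 30.245° = 0.52787483 rad
x = r_b·(cos φ + φ·sin φ) = 65.006693
y = r_b·(sin φ − φ·cos φ) = 2.743403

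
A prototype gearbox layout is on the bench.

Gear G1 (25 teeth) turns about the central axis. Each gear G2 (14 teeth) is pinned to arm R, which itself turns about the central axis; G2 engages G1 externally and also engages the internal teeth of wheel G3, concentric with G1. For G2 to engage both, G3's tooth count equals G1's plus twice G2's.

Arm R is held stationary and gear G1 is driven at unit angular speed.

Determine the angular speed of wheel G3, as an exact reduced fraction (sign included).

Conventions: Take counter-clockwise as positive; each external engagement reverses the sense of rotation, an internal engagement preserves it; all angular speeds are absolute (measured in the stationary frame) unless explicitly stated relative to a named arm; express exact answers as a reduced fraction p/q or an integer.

-25/53

planetary set (25T centre, 14T on arm, 53T internal) — Willis relation
ring teeth: 25 + 2·14 = 53
25(ω_sun−ω_arm) = −53(ω_ring−ω_arm),  ω_arm = 0, ω_sun = 1
ω_ring = 0 − (25/53)(1−0) = -25/53
exact speed ratio = -25/53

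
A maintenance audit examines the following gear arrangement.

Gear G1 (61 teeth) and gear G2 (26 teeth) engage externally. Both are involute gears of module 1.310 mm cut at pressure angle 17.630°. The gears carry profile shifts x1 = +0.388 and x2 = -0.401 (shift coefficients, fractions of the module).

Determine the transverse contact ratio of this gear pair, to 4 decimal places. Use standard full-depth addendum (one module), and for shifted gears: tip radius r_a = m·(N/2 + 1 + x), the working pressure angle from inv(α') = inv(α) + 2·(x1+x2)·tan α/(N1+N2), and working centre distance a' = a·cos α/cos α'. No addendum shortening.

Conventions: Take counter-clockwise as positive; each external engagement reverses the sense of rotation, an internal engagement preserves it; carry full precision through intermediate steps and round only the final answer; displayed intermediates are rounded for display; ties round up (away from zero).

recognized (one external pair, fixed centres): single-mesh tooth geometry, m = 1.310, N1 = 61, N2 = 26
base radii: r_b1 = 38.078402, r_b2 = 16.230139
tip radii: r_a1 = 41.773280, r_a2 = 17.814690
inv(α') = inv(17.630°) + 2·(+0.388-0.401)·tan α/(61+26) = 0.00999855  ⇒  α' = 17.57594°
a' = a·cos α / cos α' = 56.9850·cos 17.630°/cos 17.57594° = 56.967945
action lengths: √(r_a1²−r_b1²) = 17.176793, √(r_a2²−r_b2²) = 7.344779
base pitch p_b = π·m·cos α = 3.922191
CR = (17.176793 + 7.344779 − 56.967945·sin 17.57594°)/3.922191 = 1.866044
contact ratio ≈ 1.8660

1.8660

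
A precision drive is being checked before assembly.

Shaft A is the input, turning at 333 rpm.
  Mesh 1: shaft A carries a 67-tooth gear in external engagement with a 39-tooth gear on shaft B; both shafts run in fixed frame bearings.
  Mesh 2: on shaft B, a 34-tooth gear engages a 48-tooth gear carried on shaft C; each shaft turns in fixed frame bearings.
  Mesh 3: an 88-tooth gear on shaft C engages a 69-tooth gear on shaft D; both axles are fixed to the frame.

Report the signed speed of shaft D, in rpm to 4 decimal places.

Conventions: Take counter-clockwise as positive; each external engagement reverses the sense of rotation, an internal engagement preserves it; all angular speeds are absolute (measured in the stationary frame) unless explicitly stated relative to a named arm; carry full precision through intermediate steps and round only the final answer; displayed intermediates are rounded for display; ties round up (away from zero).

class = fixed-axis compound train [3 meshes; 3 ratios multiply, 3 sense flips]
mesh 1 [67T→39T]: ω = 333.0000×67/39 = 572.0769 rpm, sense flips to −
mesh 2 [34T→48T]: ω = 572.0769×34/48 = 405.2212 rpm, sense flips to +
mesh 3 [88T→69T]: ω = 405.2212×88/69 = 516.8038 rpm, sense flips to −
signed output speed = -516.8038 rpm

-516.8038 rpm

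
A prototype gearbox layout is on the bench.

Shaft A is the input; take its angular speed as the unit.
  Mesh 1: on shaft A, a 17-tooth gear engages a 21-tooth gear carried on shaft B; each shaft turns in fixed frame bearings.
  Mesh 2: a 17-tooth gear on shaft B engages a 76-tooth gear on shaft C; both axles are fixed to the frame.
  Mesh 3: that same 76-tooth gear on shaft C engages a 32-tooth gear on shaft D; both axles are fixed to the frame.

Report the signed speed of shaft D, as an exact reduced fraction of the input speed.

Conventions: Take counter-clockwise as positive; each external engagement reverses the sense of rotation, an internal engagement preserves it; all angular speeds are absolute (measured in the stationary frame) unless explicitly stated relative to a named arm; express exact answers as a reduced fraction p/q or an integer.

3-mesh fixed-axis compound train (all bearings frame-fixed)
mesh 1 [17T→21T]: |ω|/ω_in = 1×17/21 = 17/21, sense flips to −
mesh 2 [17T→76T]: |ω|/ω_in = (17/21)×17/76 = 289/1596, sense flips to +
mesh 3 [76T→32T]: |ω|/ω_in = (289/1596)×76/32 = 289/672, sense flips to −
signed output speed (× input speed) = -289/672

-289/672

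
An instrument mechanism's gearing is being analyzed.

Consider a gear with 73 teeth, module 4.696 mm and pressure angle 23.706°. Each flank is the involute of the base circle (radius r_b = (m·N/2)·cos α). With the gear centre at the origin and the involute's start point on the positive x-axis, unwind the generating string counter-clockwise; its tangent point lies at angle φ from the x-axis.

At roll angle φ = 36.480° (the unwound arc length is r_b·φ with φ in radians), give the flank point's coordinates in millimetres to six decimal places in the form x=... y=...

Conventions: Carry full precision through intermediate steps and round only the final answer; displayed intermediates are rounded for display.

x=185.599562 y=12.962927

topology: single-mesh involute geometry — m = 4.696, N = 73
pitch radius r_p = m·N/2 = 4.696·73/2 = 171.404000
base radius r_b = r_p·cos α = 171.404000·cos 23.706° = 156.941016
roll angle φ = 36.480° = 0.63669611 rad
x = r_b·(cos φ + φ·sin φ) = 185.599562
y = r_b·(sin φ − φ·cos φ) = 12.962927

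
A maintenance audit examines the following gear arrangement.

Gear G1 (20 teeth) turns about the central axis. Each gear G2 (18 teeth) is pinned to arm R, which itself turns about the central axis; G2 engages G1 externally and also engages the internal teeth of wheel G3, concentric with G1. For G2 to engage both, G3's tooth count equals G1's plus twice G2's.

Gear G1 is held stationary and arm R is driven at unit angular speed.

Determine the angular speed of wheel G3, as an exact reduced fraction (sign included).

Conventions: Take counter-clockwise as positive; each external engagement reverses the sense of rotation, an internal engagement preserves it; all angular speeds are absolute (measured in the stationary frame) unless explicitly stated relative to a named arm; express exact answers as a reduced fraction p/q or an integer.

topology: planetary set — G1 20T / G2 18T / G3 56T, arm = carrier (Willis)
ring teeth: 20 + 2·18 = 56
20(ω_sun−ω_arm) = −56(ω_ring−ω_arm),  ω_sun = 0, ω_arm = 1
ω_ring = 1 − (20/56)(0−1) = 19/14
exact speed ratio = 19/14

19/14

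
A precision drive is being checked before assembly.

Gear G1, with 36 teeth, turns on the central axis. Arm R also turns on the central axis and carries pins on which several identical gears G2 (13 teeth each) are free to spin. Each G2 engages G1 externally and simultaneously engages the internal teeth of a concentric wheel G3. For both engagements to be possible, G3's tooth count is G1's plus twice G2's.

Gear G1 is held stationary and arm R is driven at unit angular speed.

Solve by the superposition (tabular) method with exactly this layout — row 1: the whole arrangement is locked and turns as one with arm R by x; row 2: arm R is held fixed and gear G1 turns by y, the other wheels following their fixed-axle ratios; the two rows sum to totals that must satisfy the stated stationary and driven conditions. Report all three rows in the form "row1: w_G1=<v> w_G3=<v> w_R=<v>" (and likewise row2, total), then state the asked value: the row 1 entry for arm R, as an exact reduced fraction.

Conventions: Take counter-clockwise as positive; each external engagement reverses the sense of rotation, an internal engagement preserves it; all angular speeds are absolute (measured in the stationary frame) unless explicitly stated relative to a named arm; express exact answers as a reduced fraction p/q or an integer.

row1: w_G1=1 w_G3=1 w_R=1
row2: w_G1=-1 w_G3=18/31 w_R=0
total: w_G1=0 w_G3=49/31 w_R=1
asked value: 1

recognized (axles ride arm R): planetary set, 36/13/62 teeth
row 1 — lock + rotate with arm: ω_sun = ω_ring = ω_arm = x
row 2 — arm fixed, fixed-axis ratios: sun y, ring −(36/62)·y, arm 0
boundary: total ω_sun = x + y = 0 and total ω_arm = x = 1  ⇒  y = -1, x = 1
row 2 ring = −(36/62)·(-1) = 18/31
totals (row 1 + row 2): sun 1 + (-1) = 0, ring 1 + 18/31 = 49/31, arm 1 + 0 = 1
asked cell (row1, arm) = 1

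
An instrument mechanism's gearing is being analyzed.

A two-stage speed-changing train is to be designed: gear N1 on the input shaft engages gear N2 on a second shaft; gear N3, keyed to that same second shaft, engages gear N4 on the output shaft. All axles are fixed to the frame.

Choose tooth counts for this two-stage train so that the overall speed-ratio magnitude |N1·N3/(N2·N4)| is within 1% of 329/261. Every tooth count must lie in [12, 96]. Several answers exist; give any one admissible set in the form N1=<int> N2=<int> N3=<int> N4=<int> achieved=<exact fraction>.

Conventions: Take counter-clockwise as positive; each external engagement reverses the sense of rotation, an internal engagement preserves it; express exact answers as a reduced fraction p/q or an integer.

N1=14 N2=18 N3=47 N4=29 achieved=329/261

class = fixed-axis compound train [2-stage, 329/261 wanted]
target = 329/261 in lowest terms: an exact hit needs N1·N3 = k·329 and N2·N4 = k·261 for one integer k, every count in [12, 96]; additionally prefer no 1:1 stage (N1 ≠ N2, N3 ≠ N4)
k = 1: no 1:1-free in-range split of k·329 and k·261 into factor pairs; take k = 2
k = 2: N1·N3 = 658 = 14·47, N2·N4 = 522 = 18·29
achieved = 14·47/(18·29) = 329/261; |achieved − target| = 0 ≤ 329/26100 ✓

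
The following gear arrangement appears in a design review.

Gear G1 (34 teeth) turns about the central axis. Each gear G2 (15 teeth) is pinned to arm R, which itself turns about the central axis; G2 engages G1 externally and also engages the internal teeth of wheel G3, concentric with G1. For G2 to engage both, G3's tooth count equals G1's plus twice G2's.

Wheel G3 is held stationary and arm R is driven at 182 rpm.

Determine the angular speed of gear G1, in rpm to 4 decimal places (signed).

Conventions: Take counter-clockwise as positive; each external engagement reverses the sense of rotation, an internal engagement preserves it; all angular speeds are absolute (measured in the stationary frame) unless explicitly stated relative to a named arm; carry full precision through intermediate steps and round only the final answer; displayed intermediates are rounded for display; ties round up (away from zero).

topology: planetary set — G1 34T / G2 15T / G3 64T, arm = carrier (Willis)
normalise by the input: solve with ω_arm = 1, then scale by 182 rpm
ring teeth: 34 + 2·15 = 64
34(ω_sun−ω_arm) = −64(ω_ring−ω_arm),  ω_ring = 0, ω_arm = 1
ω_sun = 1 − (64/34)(0−1) = 49/17
scale: ω_sun = 49/17 × 182 rpm = +524.5882 rpm

+524.5882 rpm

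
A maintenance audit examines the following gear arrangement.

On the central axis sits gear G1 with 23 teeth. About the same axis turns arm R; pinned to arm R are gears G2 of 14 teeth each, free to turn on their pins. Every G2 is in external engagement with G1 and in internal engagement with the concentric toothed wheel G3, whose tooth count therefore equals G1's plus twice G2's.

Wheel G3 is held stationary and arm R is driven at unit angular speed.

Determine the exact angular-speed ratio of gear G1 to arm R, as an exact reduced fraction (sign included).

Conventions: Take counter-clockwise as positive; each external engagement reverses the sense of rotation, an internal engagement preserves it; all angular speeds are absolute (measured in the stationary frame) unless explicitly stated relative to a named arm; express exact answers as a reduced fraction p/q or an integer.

74/23

class = planetary set [G3 = 23+2·14 = 51; Willis about the carrier]
ring teeth: 23 + 2·14 = 51
23(ω_sun−ω_arm) = −51(ω_ring−ω_arm),  ω_ring = 0, ω_arm = 1
ω_sun = 1 − (51/23)(0−1) = 74/23
ω_out/ω_in = 74/23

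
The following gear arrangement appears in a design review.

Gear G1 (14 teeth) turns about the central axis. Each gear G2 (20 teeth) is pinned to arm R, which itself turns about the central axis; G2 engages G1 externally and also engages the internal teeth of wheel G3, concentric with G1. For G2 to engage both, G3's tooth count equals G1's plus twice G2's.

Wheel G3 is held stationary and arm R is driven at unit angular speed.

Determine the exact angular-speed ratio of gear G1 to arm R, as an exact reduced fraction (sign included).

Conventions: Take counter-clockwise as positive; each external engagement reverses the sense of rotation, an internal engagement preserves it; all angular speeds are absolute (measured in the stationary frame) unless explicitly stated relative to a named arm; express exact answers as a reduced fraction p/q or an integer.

planetary set (14T centre, 20T on arm, 54T internal) — Willis relation
ring teeth: 14 + 2·20 = 54
14(ω_sun−ω_arm) = −54(ω_ring−ω_arm),  ω_ring = 0, ω_arm = 1
ω_sun = 1 − (54/14)(0−1) = 34/7
ω_out/ω_in = 34/7

34/7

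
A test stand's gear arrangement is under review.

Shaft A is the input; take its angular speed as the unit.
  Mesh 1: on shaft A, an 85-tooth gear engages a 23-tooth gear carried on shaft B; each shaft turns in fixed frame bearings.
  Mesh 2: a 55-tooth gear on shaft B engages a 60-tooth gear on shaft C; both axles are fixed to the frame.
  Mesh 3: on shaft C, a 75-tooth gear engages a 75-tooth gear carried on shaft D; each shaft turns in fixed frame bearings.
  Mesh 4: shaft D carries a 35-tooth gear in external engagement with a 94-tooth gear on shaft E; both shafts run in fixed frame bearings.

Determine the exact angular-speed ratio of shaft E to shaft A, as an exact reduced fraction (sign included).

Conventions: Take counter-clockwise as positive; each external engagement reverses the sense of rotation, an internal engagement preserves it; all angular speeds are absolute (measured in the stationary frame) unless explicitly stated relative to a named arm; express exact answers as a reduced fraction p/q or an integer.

class = fixed-axis compound train [4 meshes; 4 ratios multiply, 4 sense flips]
mesh 1 [85T→23T]: running ratio 85/23, sense −
mesh 2 [55T→60T]: running ratio 935/276, sense +
mesh 3 [75T→75T]: running ratio 935/276, sense −
mesh 4 [35T→94T]: running ratio 32725/25944, sense +
ω_out/ω_in = 32725/25944

32725/25944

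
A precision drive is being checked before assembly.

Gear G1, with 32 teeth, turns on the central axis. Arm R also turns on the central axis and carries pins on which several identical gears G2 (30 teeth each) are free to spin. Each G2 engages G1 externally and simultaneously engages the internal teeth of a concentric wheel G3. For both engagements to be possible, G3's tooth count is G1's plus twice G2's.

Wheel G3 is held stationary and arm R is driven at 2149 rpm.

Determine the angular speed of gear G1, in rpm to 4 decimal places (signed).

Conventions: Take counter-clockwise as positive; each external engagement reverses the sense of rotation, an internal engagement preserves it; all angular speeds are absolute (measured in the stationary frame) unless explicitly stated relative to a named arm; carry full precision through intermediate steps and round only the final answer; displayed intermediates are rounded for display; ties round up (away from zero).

recognized (axles ride arm R): planetary set, 32/30/92 teeth
normalise by the input: solve with ω_arm = 1, then scale by 2149 rpm
ring teeth: 32 + 2·30 = 92
32(ω_sun−ω_arm) = −92(ω_ring−ω_arm),  ω_ring = 0, ω_arm = 1
ω_sun = 1 − (92/32)(0−1) = 31/8
scale: ω_sun = 31/8 × 2149 rpm = +8327.3750 rpm

+8327.3750 rpm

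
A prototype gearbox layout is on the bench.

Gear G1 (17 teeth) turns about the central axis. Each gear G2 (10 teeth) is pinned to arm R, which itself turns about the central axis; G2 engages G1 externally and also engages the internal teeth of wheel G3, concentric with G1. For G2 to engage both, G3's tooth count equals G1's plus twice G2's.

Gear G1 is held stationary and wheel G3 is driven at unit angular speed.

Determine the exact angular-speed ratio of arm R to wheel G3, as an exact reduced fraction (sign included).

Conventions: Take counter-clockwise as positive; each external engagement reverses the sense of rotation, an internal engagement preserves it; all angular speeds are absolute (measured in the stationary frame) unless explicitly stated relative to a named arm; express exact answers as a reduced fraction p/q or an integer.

37/54

recognized (axles ride arm R): planetary set, 17/10/37 teeth
ring teeth: 17 + 2·10 = 37
17(ω_sun−ω_arm) = −37(ω_ring−ω_arm),  ω_sun = 0, ω_ring = 1
17(0−ω_arm) = −37(1−ω_arm)  ⇒  54·ω_arm = 37  ⇒  ω_arm = 37/54
ω_out/ω_in = 37/54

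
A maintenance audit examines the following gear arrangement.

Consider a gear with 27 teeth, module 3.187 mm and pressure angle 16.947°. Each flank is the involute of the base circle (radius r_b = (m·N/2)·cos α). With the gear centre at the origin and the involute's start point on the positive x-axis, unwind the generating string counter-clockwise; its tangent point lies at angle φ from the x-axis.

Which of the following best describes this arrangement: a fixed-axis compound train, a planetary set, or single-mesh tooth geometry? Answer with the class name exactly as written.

topology: single-mesh involute geometry — m = 3.187, N = 27
classification: single-mesh tooth geometry

single-mesh tooth geometry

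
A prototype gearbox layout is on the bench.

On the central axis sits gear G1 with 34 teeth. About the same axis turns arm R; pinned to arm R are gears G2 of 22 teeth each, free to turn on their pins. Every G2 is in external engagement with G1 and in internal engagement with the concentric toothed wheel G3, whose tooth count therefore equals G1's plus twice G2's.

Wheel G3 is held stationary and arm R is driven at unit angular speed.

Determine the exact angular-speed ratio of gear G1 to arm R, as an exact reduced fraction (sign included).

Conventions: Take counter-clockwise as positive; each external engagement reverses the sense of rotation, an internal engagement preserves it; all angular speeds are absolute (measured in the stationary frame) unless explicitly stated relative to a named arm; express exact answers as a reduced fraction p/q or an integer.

56/17

topology: planetary set — G1 34T / G2 22T / G3 78T, arm = carrier (Willis)
ring teeth: 34 + 2·22 = 78
34(ω_sun−ω_arm) = −78(ω_ring−ω_arm),  ω_ring = 0, ω_arm = 1
ω_sun = 1 − (78/34)(0−1) = 56/17
ω_out/ω_in = 56/17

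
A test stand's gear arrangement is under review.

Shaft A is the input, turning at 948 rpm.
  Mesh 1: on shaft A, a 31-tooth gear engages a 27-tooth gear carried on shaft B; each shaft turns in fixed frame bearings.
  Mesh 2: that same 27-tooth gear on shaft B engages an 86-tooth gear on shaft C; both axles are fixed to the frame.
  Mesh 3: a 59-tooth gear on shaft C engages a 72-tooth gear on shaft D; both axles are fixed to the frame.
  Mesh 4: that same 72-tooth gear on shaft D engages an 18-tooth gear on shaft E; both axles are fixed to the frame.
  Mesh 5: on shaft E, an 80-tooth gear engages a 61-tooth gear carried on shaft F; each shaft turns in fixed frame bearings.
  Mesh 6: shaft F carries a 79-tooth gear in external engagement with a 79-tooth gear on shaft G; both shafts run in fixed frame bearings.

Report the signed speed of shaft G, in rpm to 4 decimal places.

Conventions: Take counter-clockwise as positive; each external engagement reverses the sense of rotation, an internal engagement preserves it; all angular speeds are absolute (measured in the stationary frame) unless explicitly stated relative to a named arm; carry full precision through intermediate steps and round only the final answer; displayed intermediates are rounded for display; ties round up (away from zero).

recognized (7 fixed axles, 6 meshes): fixed-axis compound train
mesh 1 [31T→27T]: ω = 948.0000×31/27 = 1088.4444 rpm, sense flips to −
mesh 2 [27T→86T]: ω = 1088.4444×27/86 = 341.7209 rpm, sense flips to +
mesh 3 [59T→72T]: ω = 341.7209×59/72 = 280.0213 rpm, sense flips to −
mesh 4 [72T→18T]: ω = 280.0213×72/18 = 1120.0853 rpm, sense flips to +
mesh 5 [80T→61T]: ω = 1120.0853×80/61 = 1468.9643 rpm, sense flips to −
mesh 6 [79T→79T]: ω = 1468.9643×79/79 = 1468.9643 rpm, sense flips to +
signed output speed = +1468.9643 rpm

+1468.9643 rpm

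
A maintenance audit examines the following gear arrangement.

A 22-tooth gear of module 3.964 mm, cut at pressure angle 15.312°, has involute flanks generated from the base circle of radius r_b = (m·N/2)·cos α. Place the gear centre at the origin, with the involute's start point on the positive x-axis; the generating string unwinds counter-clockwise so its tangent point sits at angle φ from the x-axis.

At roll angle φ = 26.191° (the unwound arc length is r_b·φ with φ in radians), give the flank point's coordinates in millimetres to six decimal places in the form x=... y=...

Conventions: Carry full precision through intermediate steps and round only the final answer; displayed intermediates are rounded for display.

topology: single-mesh involute geometry — m = 3.964, N = 22
pitch radius r_p = m·N/2 = 3.964·22/2 = 43.604000
base radius r_b = r_p·cos α = 43.604000·cos 15.312° = 42.056151
roll angle φ = 26.191° = 0.45711918 rad
x = r_b·(cos φ + φ·sin φ) = 46.223246
y = r_b·(sin φ − φ·cos φ) = 1.311277

x=46.223246 y=1.311277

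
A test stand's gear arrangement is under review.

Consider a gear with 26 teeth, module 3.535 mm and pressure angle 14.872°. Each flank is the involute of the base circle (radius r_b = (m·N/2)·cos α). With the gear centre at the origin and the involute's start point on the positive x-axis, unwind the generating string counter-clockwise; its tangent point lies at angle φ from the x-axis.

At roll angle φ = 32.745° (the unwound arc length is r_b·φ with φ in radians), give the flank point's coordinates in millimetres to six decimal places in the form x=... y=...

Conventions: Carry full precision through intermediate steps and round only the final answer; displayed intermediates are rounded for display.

single-mesh involute tooth geometry (26T wheel at module 3.535)
pitch radius r_p = m·N/2 = 3.535·26/2 = 45.955000
base radius r_b = r_p·cos α = 45.955000·cos 14.872° = 44.415582
roll angle φ = 32.745° = 0.57150806 rad
x = r_b·(cos φ + φ·sin φ) = 51.087493
y = r_b·(sin φ − φ·cos φ) = 2.674418

x=51.087493 y=2.674418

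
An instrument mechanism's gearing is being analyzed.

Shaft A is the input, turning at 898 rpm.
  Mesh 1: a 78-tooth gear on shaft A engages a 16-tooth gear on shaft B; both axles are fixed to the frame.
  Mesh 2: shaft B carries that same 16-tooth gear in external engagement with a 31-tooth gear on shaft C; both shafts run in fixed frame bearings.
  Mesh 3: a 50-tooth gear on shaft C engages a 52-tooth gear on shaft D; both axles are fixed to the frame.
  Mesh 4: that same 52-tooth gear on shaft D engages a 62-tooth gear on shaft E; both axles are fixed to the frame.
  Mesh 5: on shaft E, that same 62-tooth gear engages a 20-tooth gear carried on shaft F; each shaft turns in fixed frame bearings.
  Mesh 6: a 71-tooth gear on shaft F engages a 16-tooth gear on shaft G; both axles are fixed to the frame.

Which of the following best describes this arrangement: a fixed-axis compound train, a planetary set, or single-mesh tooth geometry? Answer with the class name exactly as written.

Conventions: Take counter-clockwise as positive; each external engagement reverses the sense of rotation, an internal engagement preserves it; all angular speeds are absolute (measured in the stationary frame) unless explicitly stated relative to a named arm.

fixed-axis compound train

class = fixed-axis compound train [6 meshes; 6 ratios multiply, 6 sense flips]
classification: fixed-axis compound train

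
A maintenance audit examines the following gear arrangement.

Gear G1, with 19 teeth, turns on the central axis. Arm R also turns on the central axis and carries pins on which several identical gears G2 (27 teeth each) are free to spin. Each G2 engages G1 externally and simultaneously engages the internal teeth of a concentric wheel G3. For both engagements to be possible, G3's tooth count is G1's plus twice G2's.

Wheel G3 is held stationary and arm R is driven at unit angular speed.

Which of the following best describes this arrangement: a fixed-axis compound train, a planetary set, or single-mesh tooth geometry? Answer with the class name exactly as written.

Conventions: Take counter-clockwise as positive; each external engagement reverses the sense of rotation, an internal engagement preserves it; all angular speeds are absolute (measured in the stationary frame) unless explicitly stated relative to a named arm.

planetary set

recognized (axles ride arm R): planetary set, 19/27/73 teeth
classification: planetary set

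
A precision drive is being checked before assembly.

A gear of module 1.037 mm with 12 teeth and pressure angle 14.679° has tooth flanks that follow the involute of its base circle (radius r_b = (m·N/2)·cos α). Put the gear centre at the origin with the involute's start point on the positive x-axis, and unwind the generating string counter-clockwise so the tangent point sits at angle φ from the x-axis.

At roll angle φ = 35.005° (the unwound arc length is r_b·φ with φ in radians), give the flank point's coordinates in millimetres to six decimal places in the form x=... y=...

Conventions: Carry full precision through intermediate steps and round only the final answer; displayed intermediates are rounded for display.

recognized (one wheel, involute flank): single-mesh tooth geometry, m = 1.037, N = 12
pitch radius r_p = m·N/2 = 1.037·12/2 = 6.222000
base radius r_b = r_p·cos α = 6.222000·cos 14.679° = 6.018918
roll angle φ = 35.005° = 0.61095250 rad
x = r_b·(cos φ + φ·sin φ) = 7.039568
y = r_b·(sin φ − φ·cos φ) = 0.440678

x=7.039568 y=0.440678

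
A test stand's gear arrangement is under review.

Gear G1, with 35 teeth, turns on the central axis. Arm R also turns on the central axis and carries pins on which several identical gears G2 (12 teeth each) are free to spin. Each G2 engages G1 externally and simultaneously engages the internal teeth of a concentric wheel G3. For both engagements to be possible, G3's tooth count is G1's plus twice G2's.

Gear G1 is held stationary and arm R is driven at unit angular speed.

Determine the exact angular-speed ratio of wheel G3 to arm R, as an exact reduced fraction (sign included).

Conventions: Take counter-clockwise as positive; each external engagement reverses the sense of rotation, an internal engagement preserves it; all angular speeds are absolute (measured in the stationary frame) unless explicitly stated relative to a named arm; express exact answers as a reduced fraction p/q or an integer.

class = planetary set [G3 = 35+2·12 = 59; Willis about the carrier]
ring teeth: 35 + 2·12 = 59
35(ω_sun−ω_arm) = −59(ω_ring−ω_arm),  ω_sun = 0, ω_arm = 1
ω_ring = 1 − (35/59)(0−1) = 94/59
ω_out/ω_in = 94/59

94/59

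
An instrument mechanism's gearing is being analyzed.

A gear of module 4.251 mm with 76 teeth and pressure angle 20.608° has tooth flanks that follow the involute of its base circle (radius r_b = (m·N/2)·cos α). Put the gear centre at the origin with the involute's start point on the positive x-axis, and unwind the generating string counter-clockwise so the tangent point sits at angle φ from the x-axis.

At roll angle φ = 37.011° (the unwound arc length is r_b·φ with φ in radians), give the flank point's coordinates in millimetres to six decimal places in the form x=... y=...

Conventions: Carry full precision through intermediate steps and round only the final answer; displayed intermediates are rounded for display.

topology: single-mesh involute geometry — m = 4.251, N = 76
pitch radius r_p = m·N/2 = 4.251·76/2 = 161.538000
base radius r_b = r_p·cos α = 161.538000·cos 20.608° = 151.201248
roll angle φ = 37.011° = 0.64596381 rad
x = r_b·(cos φ + φ·sin φ) = 179.531783
y = r_b·(sin φ − φ·cos φ) = 13.026494

x=179.531783 y=13.026494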